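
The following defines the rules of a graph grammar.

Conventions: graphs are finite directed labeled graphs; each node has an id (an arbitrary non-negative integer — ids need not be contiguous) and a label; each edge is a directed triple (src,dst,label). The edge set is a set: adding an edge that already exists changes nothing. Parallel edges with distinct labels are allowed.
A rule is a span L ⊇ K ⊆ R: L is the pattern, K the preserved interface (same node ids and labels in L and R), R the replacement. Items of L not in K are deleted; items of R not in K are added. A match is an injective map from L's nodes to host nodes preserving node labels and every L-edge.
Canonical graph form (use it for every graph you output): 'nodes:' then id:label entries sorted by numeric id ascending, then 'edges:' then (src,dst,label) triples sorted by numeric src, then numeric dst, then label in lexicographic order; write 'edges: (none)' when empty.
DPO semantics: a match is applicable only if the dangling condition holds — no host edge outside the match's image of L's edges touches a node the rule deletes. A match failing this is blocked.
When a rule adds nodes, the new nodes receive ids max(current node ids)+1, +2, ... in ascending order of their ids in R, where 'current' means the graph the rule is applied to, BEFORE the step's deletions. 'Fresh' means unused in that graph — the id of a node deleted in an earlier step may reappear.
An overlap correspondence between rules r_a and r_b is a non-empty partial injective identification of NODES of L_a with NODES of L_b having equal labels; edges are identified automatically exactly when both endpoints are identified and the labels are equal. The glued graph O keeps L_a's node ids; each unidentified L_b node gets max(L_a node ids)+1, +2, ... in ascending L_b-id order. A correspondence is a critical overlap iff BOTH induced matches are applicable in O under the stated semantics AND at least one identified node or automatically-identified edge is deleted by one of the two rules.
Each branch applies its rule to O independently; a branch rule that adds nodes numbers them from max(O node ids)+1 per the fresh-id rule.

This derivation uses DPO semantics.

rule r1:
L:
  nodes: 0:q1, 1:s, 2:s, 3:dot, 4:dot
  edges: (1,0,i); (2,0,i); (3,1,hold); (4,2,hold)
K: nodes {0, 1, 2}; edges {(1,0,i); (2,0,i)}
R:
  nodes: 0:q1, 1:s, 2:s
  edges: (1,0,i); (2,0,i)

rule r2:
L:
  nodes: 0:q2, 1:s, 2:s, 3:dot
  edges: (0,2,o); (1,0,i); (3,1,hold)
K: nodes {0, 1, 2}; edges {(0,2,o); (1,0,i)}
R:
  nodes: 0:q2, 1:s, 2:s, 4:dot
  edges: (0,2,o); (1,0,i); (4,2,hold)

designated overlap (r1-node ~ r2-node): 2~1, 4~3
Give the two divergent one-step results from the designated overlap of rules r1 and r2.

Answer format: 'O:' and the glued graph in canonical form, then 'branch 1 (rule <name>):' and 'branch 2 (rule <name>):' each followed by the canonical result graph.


O:
nodes: 0:q1, 1:s, 2:s, 3:dot, 4:dot, 5:q2, 6:s
edges: (1,0,i); (2,0,i); (2,5,i); (3,1,hold); (4,2,hold); (5,6,o)
branch 1 (rule r1):
nodes: 0:q1, 1:s, 2:s, 5:q2, 6:s
edges: (1,0,i); (2,0,i); (2,5,i); (5,6,o)
branch 2 (rule r2):
nodes: 0:q1, 1:s, 2:s, 3:dot, 5:q2, 6:s, 7:dot
edges: (1,0,i); (2,0,i); (2,5,i); (3,1,hold); (5,6,o); (7,6,hold)


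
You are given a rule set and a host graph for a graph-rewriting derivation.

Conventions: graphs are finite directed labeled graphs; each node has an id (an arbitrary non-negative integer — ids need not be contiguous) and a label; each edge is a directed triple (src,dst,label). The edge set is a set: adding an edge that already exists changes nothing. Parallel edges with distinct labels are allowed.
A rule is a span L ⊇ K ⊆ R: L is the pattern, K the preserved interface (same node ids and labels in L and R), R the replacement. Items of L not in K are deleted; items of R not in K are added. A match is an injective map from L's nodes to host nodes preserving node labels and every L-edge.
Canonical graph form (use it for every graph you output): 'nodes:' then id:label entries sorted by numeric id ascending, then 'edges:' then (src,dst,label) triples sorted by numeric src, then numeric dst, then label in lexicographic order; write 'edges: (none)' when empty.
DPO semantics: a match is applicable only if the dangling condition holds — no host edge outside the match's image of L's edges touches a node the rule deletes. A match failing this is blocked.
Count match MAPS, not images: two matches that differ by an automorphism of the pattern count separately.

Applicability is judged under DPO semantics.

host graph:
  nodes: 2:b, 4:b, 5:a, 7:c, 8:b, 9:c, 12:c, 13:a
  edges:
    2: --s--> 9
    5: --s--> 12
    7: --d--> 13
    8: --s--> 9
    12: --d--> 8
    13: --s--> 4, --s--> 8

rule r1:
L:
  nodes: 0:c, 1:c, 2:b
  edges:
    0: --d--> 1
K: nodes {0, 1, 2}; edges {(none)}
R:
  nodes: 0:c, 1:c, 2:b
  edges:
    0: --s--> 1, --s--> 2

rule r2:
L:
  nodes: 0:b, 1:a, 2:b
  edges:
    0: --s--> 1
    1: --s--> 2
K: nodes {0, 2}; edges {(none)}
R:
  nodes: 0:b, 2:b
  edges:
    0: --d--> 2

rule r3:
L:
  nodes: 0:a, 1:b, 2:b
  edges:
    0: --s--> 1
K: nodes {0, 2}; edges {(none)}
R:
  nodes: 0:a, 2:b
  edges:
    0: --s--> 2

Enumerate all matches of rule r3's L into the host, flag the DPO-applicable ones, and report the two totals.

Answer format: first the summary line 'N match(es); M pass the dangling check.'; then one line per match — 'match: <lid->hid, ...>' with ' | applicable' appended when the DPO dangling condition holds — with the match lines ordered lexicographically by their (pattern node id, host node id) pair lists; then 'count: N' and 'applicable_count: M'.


4 match(es); 2 pass the dangling check.
match: 0->13, 1->4, 2->2 | applicable
match: 0->13, 1->4, 2->8 | applicable
match: 0->13, 1->8, 2->2
match: 0->13, 1->8, 2->4
count: 4
applicable_count: 2


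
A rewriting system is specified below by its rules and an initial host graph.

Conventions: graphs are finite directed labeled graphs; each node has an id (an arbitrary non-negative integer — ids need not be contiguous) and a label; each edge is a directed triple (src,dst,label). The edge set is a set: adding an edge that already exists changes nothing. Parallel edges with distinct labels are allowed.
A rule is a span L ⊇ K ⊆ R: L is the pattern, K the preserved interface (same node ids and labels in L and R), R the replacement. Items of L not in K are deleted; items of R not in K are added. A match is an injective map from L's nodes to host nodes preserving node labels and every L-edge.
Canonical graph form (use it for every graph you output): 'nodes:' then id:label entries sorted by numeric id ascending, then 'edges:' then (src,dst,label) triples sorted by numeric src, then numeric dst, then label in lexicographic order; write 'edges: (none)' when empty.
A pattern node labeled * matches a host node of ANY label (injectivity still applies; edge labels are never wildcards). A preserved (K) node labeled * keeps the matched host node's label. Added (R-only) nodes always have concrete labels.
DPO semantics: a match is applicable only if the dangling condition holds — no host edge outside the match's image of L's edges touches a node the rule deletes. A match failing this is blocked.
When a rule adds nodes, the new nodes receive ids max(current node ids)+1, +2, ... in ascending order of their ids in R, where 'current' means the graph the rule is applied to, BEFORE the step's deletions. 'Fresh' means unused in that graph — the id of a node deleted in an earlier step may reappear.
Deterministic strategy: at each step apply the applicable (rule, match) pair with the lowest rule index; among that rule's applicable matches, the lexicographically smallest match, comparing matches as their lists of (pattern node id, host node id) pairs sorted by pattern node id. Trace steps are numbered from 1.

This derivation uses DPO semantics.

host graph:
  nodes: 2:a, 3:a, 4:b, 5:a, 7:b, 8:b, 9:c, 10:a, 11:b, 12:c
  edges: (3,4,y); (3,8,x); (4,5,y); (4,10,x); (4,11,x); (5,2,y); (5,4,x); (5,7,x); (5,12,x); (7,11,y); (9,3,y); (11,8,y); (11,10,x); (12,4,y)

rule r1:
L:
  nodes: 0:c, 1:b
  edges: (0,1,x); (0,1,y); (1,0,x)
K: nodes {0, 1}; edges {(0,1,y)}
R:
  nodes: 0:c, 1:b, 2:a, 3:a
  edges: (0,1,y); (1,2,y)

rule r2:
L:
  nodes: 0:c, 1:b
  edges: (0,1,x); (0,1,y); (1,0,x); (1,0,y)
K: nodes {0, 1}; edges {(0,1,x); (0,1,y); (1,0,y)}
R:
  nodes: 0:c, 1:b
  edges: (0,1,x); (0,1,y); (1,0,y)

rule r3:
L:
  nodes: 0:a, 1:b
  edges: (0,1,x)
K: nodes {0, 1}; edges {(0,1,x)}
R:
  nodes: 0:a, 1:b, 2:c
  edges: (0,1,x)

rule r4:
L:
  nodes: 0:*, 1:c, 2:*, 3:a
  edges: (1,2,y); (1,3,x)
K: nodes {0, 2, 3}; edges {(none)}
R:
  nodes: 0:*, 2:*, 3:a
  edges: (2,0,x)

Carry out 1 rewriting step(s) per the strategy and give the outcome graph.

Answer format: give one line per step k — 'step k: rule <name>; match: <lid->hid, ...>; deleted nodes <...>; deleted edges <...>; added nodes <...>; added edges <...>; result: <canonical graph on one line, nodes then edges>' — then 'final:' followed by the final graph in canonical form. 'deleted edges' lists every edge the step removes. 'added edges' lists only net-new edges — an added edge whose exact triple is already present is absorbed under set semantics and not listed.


step 1: rule r3; match: 0->3, 1->8; deleted nodes (none); deleted edges (none); added nodes 13; added edges (none); result: nodes: 2:a, 3:a, 4:b, 5:a, 7:b, 8:b, 9:c, 10:a, 11:b, 12:c, 13:c edges: (3,4,y); (3,8,x); (4,5,y); (4,10,x); (4,11,x); (5,2,y); (5,4,x); (5,7,x); (5,12,x); (7,11,y); (9,3,y); (11,8,y); (11,10,x); (12,4,y)
final:
nodes: 2:a, 3:a, 4:b, 5:a, 7:b, 8:b, 9:c, 10:a, 11:b, 12:c, 13:c
edges: (3,4,y); (3,8,x); (4,5,y); (4,10,x); (4,11,x); (5,2,y); (5,4,x); (5,7,x); (5,12,x); (7,11,y); (9,3,y); (11,8,y); (11,10,x); (12,4,y)


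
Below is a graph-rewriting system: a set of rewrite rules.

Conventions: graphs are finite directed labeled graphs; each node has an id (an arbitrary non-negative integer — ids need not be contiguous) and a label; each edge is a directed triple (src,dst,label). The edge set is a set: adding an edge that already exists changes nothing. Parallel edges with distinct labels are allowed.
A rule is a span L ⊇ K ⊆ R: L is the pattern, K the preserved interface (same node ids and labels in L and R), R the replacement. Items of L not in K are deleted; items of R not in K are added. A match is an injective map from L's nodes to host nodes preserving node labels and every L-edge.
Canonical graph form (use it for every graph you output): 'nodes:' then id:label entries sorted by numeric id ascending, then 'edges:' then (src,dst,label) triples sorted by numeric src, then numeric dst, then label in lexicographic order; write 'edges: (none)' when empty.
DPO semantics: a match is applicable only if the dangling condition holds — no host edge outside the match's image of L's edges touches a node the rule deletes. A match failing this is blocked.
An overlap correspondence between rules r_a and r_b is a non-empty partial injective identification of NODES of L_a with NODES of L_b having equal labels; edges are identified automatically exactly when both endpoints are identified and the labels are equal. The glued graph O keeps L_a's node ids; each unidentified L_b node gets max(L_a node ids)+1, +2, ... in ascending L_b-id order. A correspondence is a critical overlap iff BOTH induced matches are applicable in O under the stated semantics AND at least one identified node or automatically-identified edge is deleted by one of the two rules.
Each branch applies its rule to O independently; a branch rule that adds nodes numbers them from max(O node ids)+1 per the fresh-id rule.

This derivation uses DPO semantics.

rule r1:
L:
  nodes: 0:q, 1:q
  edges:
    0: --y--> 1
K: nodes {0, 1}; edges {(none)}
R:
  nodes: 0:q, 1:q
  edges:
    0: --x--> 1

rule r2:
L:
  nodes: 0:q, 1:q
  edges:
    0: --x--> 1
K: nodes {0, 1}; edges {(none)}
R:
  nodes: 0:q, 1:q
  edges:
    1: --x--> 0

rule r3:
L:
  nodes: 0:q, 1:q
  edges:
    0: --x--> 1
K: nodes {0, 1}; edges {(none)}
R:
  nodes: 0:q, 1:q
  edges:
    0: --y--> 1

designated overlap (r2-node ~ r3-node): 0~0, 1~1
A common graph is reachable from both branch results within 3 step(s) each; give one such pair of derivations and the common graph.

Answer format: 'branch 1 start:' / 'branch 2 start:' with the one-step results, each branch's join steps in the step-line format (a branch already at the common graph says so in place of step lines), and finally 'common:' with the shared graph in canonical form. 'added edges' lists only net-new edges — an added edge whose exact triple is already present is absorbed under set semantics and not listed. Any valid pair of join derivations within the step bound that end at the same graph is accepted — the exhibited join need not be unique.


branch 1 start:
nodes: 0:q, 1:q
edges: (1,0,x)
branch 2 start:
nodes: 0:q, 1:q
edges: (0,1,y)
branch 1 step 1: rule r2; match: 0->1, 1->0; deleted nodes (none); deleted edges (1,0,x); added nodes (none); added edges (0,1,x); result: nodes: 0:q, 1:q edges: (0,1,x)
branch 2 step 1: rule r1; match: 0->0, 1->1; deleted nodes (none); deleted edges (0,1,y); added nodes (none); added edges (0,1,x); result: nodes: 0:q, 1:q edges: (0,1,x)
common:
nodes: 0:q, 1:q
edges: (0,1,x)


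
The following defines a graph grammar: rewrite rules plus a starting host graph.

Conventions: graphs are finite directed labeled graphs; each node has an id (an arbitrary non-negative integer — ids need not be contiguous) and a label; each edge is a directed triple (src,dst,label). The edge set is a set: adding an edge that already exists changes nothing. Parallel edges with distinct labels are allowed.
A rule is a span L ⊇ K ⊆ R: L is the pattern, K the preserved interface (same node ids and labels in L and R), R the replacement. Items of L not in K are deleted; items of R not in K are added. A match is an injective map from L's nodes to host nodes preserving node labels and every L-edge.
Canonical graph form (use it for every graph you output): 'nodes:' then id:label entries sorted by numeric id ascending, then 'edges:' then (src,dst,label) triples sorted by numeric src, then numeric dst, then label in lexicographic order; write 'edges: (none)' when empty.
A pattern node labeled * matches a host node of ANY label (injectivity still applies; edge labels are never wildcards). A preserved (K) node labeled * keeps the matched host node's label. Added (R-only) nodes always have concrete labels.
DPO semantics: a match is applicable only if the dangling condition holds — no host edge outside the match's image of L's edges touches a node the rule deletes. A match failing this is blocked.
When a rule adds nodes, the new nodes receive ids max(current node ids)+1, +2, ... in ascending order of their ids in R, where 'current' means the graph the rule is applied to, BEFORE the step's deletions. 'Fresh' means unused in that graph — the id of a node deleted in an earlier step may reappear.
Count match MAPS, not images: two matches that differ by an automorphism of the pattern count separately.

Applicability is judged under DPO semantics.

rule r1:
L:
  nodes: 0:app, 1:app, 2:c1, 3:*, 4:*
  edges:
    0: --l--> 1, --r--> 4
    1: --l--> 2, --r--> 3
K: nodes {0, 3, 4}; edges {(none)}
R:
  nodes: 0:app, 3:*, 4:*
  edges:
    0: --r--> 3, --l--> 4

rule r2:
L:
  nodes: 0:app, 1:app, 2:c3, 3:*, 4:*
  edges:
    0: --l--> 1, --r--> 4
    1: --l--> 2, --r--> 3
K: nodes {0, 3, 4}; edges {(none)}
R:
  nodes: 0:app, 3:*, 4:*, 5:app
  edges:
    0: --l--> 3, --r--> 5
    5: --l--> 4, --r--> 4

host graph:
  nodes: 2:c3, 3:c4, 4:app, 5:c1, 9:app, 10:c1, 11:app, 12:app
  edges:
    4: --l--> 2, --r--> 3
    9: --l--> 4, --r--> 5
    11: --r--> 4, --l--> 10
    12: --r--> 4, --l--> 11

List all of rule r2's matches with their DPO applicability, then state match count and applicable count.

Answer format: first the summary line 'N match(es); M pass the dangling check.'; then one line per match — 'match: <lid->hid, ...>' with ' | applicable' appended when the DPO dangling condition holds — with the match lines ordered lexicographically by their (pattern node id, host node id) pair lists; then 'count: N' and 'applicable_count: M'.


1 match(es); 0 pass the dangling check.
match: 0->9, 1->4, 2->2, 3->3, 4->5
count: 1
applicable_count: 0


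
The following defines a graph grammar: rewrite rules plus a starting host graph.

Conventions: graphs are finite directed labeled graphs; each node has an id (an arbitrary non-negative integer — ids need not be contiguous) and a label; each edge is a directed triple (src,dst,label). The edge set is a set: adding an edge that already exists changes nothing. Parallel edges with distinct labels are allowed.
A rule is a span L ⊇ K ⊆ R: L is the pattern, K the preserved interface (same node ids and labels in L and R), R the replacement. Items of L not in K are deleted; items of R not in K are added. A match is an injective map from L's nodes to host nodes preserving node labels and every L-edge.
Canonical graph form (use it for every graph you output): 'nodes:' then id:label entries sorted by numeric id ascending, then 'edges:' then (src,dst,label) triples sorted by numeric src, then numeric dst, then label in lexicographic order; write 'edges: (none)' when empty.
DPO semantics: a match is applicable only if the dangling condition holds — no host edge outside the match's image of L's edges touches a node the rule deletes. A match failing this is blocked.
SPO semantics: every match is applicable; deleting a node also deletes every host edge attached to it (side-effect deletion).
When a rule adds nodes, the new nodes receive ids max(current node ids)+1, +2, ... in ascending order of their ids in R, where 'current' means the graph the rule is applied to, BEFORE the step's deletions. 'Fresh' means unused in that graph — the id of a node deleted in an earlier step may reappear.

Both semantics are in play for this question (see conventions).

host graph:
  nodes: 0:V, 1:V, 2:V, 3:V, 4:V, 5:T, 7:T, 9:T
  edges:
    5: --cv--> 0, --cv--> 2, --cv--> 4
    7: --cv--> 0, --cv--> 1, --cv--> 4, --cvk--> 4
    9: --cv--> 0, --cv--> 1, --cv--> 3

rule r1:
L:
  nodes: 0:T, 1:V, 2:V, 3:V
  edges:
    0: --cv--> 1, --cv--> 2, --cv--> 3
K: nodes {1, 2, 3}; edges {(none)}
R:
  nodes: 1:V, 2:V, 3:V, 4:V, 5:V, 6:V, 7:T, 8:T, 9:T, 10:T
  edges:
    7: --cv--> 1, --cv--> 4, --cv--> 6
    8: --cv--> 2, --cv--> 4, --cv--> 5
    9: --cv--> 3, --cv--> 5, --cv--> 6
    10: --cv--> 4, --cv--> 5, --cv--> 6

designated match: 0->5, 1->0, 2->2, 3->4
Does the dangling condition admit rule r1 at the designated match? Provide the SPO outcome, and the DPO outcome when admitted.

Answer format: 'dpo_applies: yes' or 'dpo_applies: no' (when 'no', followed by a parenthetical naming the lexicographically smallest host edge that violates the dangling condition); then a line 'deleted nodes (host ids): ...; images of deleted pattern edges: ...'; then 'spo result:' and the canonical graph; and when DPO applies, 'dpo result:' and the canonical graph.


dpo_applies: yes
deleted nodes (host ids): 5; images of deleted pattern edges: (5,0,cv); (5,2,cv); (5,4,cv)
spo result:
nodes: 0:V, 1:V, 2:V, 3:V, 4:V, 7:T, 9:T, 10:V, 11:V, 12:V, 13:T, 14:T, 15:T, 16:T
edges: (7,0,cv); (7,1,cv); (7,4,cv); (7,4,cvk); (9,0,cv); (9,1,cv); (9,3,cv); (13,0,cv); (13,10,cv); (13,12,cv); (14,2,cv); (14,10,cv); (14,11,cv); (15,4,cv); (15,11,cv); (15,12,cv); (16,10,cv); (16,11,cv); (16,12,cv)
dpo result:
nodes: 0:V, 1:V, 2:V, 3:V, 4:V, 7:T, 9:T, 10:V, 11:V, 12:V, 13:T, 14:T, 15:T, 16:T
edges: (7,0,cv); (7,1,cv); (7,4,cv); (7,4,cvk); (9,0,cv); (9,1,cv); (9,3,cv); (13,0,cv); (13,10,cv); (13,12,cv); (14,2,cv); (14,10,cv); (14,11,cv); (15,4,cv); (15,11,cv); (15,12,cv); (16,10,cv); (16,11,cv); (16,12,cv)


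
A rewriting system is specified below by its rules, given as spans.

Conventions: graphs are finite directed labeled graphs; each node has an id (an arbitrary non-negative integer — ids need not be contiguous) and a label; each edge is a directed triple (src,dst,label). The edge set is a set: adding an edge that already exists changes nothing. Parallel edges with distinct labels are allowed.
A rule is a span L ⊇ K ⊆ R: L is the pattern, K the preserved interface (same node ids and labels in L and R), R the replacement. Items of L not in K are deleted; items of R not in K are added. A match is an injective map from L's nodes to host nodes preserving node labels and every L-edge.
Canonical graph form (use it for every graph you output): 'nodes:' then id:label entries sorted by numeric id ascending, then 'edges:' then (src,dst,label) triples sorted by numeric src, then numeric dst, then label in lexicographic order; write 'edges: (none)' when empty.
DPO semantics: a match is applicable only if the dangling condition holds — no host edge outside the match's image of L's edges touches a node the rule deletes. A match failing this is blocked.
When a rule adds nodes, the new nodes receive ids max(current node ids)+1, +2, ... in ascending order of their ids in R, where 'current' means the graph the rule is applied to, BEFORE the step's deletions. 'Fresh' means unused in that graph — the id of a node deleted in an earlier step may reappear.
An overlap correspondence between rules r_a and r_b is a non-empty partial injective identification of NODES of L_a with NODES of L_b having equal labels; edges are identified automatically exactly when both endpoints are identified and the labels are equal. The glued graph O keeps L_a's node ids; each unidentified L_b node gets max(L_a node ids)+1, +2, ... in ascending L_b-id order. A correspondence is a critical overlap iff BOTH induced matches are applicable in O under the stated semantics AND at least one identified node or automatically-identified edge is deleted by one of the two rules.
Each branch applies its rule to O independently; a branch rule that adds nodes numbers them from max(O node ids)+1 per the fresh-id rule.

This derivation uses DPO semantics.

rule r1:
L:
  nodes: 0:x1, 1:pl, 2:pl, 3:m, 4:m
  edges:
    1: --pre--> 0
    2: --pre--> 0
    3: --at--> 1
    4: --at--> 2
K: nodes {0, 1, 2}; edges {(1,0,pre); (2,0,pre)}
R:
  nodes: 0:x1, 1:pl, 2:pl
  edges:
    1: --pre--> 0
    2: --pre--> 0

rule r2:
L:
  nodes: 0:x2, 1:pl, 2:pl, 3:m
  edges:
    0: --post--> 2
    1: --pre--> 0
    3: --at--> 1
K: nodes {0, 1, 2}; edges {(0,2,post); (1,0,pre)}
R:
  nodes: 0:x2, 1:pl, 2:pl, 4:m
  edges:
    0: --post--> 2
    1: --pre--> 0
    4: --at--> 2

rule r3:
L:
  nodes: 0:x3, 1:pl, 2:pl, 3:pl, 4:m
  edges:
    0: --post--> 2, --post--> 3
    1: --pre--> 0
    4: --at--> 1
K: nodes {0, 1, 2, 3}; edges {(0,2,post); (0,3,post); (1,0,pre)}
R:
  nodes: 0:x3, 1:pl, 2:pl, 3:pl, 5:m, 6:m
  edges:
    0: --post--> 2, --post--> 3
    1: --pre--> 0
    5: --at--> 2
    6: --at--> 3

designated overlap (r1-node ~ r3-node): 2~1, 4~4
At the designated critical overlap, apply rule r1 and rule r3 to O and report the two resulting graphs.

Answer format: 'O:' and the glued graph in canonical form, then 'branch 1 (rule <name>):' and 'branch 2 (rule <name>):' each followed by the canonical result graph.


O:
nodes: 0:x1, 1:pl, 2:pl, 3:m, 4:m, 5:x3, 6:pl, 7:pl
edges: (1,0,pre); (2,0,pre); (2,5,pre); (3,1,at); (4,2,at); (5,6,post); (5,7,post)
branch 1 (rule r1):
nodes: 0:x1, 1:pl, 2:pl, 5:x3, 6:pl, 7:pl
edges: (1,0,pre); (2,0,pre); (2,5,pre); (5,6,post); (5,7,post)
branch 2 (rule r3):
nodes: 0:x1, 1:pl, 2:pl, 3:m, 5:x3, 6:pl, 7:pl, 8:m, 9:m
edges: (1,0,pre); (2,0,pre); (2,5,pre); (3,1,at); (5,6,post); (5,7,post); (8,6,at); (9,7,at)


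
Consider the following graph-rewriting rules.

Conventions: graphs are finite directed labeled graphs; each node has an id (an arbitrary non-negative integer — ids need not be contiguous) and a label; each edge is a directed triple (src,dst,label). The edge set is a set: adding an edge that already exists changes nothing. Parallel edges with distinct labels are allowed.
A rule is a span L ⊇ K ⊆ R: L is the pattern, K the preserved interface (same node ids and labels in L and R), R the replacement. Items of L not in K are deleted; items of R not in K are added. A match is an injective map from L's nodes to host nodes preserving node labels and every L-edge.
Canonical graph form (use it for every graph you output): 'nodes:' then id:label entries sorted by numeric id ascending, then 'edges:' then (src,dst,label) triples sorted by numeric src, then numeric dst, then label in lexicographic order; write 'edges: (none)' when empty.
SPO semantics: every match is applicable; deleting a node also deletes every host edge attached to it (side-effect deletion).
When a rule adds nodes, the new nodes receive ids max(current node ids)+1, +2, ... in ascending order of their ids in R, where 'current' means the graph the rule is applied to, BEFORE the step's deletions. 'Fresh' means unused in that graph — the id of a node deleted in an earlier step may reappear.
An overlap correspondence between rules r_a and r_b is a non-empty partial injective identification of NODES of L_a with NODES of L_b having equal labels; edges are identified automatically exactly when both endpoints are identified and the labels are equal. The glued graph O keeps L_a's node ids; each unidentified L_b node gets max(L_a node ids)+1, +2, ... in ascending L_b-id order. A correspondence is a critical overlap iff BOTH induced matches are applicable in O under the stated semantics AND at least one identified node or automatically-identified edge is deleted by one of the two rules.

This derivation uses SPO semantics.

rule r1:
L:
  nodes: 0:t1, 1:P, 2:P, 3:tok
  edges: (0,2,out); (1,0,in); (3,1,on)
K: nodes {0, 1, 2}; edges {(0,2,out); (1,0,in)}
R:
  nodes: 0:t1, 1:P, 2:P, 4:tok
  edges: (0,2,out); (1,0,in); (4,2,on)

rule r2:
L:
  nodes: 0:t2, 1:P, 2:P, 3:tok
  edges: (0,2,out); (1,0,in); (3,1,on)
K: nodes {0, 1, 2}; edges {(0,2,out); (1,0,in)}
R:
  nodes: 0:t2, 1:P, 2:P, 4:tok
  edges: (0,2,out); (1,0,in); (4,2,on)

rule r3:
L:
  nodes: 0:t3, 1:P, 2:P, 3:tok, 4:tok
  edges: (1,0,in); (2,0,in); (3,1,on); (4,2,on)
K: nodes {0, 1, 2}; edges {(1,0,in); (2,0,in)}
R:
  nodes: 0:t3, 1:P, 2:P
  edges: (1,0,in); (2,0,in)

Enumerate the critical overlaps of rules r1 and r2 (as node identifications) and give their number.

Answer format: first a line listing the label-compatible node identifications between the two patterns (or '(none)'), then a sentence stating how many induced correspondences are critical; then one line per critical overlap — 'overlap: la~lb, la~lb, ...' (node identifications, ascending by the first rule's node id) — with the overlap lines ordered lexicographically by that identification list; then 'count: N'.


label-compatible node identifications between L(r1) and L(r2): 1~1, 1~2, 2~1, 2~2, 3~3
7 of the induced correspondences are critical overlaps of r1 and r2.
overlap: 1~1, 2~2, 3~3
overlap: 1~1, 3~3
overlap: 1~2, 2~1, 3~3
overlap: 1~2, 3~3
overlap: 2~1, 3~3
overlap: 2~2, 3~3
overlap: 3~3
count: 7


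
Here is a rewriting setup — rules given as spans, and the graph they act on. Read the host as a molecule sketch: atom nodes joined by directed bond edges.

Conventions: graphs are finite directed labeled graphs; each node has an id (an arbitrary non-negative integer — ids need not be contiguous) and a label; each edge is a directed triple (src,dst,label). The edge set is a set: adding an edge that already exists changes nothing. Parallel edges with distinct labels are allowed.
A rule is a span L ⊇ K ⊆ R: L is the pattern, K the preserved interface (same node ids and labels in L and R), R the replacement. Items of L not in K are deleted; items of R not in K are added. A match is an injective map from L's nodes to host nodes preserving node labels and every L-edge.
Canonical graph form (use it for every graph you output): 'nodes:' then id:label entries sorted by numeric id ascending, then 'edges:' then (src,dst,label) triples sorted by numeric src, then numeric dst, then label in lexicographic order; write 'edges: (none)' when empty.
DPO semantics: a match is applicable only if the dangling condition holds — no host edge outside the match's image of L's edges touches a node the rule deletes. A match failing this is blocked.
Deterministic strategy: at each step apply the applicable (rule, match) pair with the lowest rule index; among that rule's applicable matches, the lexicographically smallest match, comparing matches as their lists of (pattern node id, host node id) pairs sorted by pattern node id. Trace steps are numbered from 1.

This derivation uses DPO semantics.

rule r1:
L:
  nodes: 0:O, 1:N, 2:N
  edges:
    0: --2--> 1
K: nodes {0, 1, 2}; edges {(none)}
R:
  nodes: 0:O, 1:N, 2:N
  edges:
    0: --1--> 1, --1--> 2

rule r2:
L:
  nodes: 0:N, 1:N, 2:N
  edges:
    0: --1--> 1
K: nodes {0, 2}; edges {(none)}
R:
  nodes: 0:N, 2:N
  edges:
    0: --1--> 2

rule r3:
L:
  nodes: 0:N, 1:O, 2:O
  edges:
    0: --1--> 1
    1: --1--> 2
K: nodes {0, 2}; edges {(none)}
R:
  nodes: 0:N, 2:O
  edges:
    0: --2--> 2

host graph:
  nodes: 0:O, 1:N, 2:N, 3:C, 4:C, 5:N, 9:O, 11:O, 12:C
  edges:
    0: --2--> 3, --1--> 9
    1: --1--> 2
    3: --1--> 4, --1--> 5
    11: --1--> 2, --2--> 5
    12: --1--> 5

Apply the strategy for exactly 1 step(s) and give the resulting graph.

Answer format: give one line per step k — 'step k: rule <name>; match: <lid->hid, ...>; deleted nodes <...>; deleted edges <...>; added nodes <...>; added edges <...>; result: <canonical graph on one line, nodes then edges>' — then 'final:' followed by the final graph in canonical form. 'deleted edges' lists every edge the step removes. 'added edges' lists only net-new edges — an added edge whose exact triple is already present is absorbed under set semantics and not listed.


step 1: rule r1; match: 0->11, 1->5, 2->1; deleted nodes (none); deleted edges (11,5,2); added nodes (none); added edges (11,1,1); (11,5,1); result: nodes: 0:O, 1:N, 2:N, 3:C, 4:C, 5:N, 9:O, 11:O, 12:C edges: (0,3,2); (0,9,1); (1,2,1); (3,4,1); (3,5,1); (11,1,1); (11,2,1); (11,5,1); (12,5,1)
final:
nodes: 0:O, 1:N, 2:N, 3:C, 4:C, 5:N, 9:O, 11:O, 12:C
edges: (0,3,2); (0,9,1); (1,2,1); (3,4,1); (3,5,1); (11,1,1); (11,2,1); (11,5,1); (12,5,1)


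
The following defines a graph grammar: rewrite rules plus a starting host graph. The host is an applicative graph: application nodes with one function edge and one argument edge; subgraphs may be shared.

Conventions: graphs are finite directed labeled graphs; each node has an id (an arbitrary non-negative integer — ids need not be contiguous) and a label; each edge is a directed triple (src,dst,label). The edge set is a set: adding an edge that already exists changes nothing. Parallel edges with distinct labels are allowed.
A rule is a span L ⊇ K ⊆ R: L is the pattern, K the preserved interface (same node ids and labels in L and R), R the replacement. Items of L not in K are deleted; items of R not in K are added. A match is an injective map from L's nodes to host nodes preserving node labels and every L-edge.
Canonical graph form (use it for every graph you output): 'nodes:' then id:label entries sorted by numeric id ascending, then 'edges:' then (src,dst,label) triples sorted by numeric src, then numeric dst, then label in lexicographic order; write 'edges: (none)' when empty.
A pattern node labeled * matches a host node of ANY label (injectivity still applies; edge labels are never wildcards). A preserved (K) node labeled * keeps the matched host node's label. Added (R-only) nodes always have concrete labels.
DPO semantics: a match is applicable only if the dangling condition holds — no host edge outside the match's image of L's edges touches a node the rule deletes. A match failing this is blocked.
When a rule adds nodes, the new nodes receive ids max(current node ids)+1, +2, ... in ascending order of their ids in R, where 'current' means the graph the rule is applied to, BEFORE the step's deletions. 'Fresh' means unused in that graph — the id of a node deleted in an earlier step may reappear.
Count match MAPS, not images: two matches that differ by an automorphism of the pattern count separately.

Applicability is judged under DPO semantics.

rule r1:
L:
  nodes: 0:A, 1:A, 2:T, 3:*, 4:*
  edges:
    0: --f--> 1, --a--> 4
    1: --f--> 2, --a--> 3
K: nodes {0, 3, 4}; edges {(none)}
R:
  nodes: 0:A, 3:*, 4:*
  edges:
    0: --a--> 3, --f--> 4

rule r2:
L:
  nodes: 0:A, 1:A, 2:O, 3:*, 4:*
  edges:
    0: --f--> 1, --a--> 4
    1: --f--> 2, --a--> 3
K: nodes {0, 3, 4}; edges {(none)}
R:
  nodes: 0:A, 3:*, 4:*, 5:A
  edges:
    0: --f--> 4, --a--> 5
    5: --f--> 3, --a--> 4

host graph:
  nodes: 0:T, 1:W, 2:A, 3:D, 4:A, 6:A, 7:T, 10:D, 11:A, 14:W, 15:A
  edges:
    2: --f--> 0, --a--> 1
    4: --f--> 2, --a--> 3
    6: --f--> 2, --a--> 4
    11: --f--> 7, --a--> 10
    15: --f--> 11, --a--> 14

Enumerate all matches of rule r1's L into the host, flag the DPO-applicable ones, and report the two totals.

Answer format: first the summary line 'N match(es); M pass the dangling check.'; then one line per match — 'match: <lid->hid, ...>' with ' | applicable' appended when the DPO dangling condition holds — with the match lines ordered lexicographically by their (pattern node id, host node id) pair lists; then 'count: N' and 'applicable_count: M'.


3 match(es); 1 pass the dangling check.
match: 0->4, 1->2, 2->0, 3->1, 4->3
match: 0->6, 1->2, 2->0, 3->1, 4->4
match: 0->15, 1->11, 2->7, 3->10, 4->14 | applicable
count: 3
applicable_count: 1


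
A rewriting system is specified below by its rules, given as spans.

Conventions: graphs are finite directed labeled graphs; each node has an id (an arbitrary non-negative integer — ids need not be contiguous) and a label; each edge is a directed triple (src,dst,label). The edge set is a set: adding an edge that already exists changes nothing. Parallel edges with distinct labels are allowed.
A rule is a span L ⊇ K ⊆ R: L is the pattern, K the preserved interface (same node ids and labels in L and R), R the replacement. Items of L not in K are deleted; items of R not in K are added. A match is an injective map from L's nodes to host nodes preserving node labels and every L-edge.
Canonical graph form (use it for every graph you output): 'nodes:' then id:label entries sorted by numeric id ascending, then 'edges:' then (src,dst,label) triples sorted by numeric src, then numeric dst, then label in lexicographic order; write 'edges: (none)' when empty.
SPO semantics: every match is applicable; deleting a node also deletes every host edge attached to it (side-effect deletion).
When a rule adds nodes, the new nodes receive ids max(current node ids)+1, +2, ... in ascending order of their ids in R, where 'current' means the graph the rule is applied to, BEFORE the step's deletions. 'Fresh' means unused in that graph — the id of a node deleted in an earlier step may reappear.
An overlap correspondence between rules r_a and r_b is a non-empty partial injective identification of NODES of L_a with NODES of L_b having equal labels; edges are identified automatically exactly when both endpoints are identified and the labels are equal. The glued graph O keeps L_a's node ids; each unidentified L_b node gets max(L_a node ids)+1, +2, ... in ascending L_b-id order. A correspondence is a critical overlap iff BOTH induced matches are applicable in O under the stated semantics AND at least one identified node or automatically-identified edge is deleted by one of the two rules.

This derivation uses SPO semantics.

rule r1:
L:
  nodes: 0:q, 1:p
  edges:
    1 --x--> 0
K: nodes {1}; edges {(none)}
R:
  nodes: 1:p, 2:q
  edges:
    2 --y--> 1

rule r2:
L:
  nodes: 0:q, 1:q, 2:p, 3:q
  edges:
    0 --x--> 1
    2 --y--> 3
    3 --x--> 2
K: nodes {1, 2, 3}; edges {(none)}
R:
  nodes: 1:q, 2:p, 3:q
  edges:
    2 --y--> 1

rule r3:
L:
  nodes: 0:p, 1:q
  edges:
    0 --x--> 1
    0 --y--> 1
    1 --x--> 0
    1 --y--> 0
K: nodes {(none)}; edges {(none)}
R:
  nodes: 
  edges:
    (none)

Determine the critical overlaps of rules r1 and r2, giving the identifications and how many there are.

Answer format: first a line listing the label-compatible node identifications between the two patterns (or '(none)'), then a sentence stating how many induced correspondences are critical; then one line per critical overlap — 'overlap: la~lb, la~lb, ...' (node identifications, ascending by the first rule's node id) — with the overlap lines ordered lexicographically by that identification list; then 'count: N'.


label-compatible node identifications between L(r1) and L(r2): 0~0, 0~1, 0~3, 1~2
6 of the induced correspondences are critical overlaps of r1 and r2.
overlap: 0~0
overlap: 0~0, 1~2
overlap: 0~1
overlap: 0~1, 1~2
overlap: 0~3
overlap: 0~3, 1~2
count: 6


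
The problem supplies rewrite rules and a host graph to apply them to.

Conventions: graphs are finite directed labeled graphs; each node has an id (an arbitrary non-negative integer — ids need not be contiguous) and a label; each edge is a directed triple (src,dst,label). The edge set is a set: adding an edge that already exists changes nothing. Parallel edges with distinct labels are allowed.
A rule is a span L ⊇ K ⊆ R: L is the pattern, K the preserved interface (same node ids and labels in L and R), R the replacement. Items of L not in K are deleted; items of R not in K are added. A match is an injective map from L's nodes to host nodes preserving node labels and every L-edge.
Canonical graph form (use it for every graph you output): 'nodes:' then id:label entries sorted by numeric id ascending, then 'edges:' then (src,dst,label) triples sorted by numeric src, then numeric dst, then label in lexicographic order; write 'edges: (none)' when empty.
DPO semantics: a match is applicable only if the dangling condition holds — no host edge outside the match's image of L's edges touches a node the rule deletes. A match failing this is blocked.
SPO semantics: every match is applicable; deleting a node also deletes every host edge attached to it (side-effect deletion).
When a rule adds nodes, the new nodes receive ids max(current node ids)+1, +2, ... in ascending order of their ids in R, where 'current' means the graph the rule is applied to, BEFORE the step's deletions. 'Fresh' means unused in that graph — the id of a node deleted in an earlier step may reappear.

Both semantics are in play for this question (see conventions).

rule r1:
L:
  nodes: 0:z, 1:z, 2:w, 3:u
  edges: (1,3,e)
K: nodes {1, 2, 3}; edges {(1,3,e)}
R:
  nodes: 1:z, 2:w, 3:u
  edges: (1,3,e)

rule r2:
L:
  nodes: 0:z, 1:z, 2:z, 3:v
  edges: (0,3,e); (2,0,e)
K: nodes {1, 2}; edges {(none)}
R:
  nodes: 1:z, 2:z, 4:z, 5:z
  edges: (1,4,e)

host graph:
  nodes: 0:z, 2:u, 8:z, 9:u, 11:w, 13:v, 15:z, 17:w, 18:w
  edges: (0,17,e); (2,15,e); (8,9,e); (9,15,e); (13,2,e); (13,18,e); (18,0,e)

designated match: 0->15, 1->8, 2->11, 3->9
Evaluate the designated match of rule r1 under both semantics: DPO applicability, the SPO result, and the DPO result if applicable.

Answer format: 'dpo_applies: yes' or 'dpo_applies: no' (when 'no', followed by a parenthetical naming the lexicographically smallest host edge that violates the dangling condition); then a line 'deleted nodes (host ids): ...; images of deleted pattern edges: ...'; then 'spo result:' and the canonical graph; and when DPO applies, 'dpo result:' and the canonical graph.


dpo_applies: no
(the rule deletes node 15, which keeps host edge (2,15,e) outside the match image — the dangling condition fails, DPO blocks; SPO proceeds and side-deletes such edges)
deleted nodes (host ids): 15; images of deleted pattern edges: (none)
spo result:
nodes: 0:z, 2:u, 8:z, 9:u, 11:w, 13:v, 17:w, 18:w
edges: (0,17,e); (8,9,e); (13,2,e); (13,18,e); (18,0,e)


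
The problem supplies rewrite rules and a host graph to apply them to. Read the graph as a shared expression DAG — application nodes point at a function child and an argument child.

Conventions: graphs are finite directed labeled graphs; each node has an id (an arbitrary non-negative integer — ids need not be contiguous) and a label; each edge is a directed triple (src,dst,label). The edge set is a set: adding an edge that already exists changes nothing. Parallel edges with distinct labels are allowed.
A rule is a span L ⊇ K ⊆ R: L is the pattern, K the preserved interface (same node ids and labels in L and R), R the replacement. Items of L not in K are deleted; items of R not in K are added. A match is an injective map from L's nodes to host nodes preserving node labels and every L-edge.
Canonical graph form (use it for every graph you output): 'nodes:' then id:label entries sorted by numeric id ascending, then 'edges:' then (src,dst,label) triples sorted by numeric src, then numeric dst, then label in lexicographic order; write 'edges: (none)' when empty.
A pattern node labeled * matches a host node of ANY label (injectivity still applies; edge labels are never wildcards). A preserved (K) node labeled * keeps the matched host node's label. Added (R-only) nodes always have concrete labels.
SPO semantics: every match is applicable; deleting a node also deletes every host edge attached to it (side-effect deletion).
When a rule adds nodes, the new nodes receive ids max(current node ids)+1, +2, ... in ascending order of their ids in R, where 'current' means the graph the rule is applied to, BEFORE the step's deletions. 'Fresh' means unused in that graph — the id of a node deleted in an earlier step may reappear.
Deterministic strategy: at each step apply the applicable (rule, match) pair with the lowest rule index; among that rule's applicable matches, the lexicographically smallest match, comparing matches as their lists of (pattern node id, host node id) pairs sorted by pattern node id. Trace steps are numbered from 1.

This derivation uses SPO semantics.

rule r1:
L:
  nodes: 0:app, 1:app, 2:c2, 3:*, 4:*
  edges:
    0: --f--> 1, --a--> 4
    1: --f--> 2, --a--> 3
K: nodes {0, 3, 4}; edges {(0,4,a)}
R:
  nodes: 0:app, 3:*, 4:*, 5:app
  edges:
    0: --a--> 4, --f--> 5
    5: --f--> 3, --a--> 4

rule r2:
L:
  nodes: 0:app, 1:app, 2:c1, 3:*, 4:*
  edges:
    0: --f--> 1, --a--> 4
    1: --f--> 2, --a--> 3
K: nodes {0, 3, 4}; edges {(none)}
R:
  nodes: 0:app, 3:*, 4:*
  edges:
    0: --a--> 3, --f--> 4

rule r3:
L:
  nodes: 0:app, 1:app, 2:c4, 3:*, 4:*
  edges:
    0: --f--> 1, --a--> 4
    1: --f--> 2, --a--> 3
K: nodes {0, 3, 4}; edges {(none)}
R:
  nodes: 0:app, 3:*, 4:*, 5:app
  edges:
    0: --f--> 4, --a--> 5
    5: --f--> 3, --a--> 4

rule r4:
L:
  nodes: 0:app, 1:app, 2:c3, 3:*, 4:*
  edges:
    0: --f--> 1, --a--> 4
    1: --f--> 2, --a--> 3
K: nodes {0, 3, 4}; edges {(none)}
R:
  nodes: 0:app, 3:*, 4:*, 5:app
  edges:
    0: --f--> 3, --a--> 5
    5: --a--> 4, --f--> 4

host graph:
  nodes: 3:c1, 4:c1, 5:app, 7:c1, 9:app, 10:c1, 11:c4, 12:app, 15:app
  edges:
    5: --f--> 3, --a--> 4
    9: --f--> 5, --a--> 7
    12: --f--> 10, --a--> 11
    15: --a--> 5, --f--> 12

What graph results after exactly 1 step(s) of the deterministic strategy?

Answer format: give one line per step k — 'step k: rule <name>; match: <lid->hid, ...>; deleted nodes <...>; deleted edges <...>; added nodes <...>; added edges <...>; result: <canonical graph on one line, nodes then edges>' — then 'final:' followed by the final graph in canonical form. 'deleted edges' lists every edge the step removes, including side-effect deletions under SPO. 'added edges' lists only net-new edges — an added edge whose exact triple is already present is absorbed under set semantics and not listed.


step 1: rule r2; match: 0->9, 1->5, 2->3, 3->4, 4->7; deleted nodes 3, 5; deleted edges (5,3,f); (5,4,a); (9,5,f); (9,7,a); (15,5,a); added nodes (none); added edges (9,4,a); (9,7,f); result: nodes: 4:c1, 7:c1, 9:app, 10:c1, 11:c4, 12:app, 15:app edges: (9,4,a); (9,7,f); (12,10,f); (12,11,a); (15,12,f)
final:
nodes: 4:c1, 7:c1, 9:app, 10:c1, 11:c4, 12:app, 15:app
edges: (9,4,a); (9,7,f); (12,10,f); (12,11,a); (15,12,f)
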